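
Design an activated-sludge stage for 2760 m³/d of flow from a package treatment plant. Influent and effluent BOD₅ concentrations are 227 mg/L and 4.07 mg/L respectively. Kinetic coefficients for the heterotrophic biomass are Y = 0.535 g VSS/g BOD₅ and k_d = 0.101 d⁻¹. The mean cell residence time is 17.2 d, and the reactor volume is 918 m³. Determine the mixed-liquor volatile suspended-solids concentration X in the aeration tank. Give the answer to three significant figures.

Solving the biomass balance for X: X = Y Q (S₀−S) θ_c / [V (1+k_d θ_c)] = 0.535 × 2760 × (227 − 4.07) × 17.2 / [918 × (1 + 0.101 × 17.2)] = 2253 mg/L.

X ≈ 2250 mg/L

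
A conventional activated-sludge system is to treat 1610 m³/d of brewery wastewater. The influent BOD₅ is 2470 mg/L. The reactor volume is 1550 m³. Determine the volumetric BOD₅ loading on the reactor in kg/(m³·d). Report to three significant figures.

Applied BOD₅ load per unit volume = Q·S₀/V = (1610 × 2470/1000)/1550 = 2.566 kg BOD₅·m⁻³·d⁻¹.

L_v ≈ 2.57 kg BOD₅/(m³·d)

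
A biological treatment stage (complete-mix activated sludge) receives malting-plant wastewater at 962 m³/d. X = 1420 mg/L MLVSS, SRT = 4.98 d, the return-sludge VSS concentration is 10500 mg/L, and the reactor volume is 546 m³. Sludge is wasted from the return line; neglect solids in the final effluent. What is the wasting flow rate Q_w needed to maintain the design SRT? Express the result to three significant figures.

Q_w = (V·X)/(θ_c X_r) = 546.0 × 1420 / (4.98 × 10500) = 14.83 m³/d.

Q_w ≈ 14.8 m³/d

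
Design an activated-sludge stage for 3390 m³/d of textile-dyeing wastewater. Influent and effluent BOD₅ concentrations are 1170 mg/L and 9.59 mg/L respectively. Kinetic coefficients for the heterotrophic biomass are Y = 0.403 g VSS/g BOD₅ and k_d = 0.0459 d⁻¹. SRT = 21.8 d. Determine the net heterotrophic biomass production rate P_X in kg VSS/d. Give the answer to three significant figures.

Observed yield with endogenous decay: Y_obs = Y / (1 + k_d·θ_c) = 0.403 / (1 + 0.0459 × 21.8) = 0.403 / 2.001 = 0.2014 g VSS/g BOD₅.
Substrate removed = Q·(S₀ − S) = 3390 m³/d × (1170 − 9.59) g/m³ = 3.93×10^6 g/d = 3934 kg/d.
Net biomass production P_X = Y_obs × Q·(S₀ − S) = 0.2014 × 3934 = 792.4 kg VSS/d.

P_X ≈ 792 kg VSS/d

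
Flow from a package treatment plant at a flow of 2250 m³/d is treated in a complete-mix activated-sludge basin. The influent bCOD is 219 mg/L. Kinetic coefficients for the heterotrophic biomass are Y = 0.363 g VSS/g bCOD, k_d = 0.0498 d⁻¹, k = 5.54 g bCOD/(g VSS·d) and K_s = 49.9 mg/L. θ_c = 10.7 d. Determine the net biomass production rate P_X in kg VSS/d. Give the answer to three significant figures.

For a completely mixed reactor with recycle the Lawrence–McCarty relation gives S = K_s·(1 + k_d·θ_c) / [θ_c·(Y·k − k_d) − 1] = 49.9 × (1 + 0.0498 × 10.7) / [10.7 × (0.363 × 5.54 − 0.0498) − 1] = 76.49 / 19.99 = 3.827 mg/L.
Y_obs = Y / (1 + k_d θ_c) = 0.363 / (1 + 0.0498 × 10.7) = 0.363 / 1.533 = 0.2368.
Mass of bCOD removed per day: Q(S₀ − S) = 2250 × 215.2 g/m³ = 484.1 kg/d.
Biomass produced: P_X = Y_obs·Q·ΔS = 0.2368 × 484.1 ≈ 114.6 kg VSS/d.

P_X ≈ 115 kg VSS/d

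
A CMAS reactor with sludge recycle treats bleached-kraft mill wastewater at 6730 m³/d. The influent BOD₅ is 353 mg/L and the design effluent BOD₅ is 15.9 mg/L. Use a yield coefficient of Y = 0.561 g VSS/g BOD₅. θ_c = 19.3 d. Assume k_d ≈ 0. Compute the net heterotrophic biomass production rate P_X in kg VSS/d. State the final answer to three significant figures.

P_X ≈ 1270 kg VSS/d

With endogenous decay neglected, the observed yield equals the true yield: Y_obs = Y = 0.561 g VSS/g BOD₅.
ΔS = 353 − 15.9 = 337.1 mg/L, so the substrate removal rate is 6730 × 337.1/1000 = 2269 kg BOD₅/d.
Net biomass production P_X = Y_obs × Q·(S₀ − S) = 0.5610 × 2269 = 1273 kg VSS/d.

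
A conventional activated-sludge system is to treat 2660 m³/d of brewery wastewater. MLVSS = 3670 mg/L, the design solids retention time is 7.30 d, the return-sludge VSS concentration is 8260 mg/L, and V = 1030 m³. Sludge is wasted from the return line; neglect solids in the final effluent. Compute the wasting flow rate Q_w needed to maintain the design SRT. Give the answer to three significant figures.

Q_w = (V·X)/(θ_c X_r) = 1030 × 3670 / (7.30 × 8260) = 62.69 m³/d.

Q_w ≈ 62.7 m³/d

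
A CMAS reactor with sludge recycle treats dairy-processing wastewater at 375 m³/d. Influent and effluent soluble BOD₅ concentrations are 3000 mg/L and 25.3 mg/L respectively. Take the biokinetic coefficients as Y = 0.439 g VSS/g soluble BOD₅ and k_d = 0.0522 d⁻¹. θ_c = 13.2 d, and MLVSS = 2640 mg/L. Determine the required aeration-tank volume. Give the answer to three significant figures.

V ≈ 1450 m³

From the SRT design equation V = Y Q (S₀−S) θ_c / [X (1 + k_d θ_c)] = 0.439 × 375 × (3000 − 25.3) × 13.2 / [2640 × (1 + 0.0522 × 13.2)] = 6.46×10^6 / 4459 = 1450 m³.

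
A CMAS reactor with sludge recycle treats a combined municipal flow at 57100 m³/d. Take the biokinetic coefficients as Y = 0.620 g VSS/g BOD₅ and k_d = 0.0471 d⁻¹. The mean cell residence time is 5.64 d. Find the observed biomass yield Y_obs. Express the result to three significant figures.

Correct the yield for decay: Y_obs = Y/(1 + k_d θ_c) = 0.620 / (1 + 0.0471 × 5.64) = 0.620 / 1.266 = 0.4899.

Y_obs ≈ 0.490 g VSS/g BOD₅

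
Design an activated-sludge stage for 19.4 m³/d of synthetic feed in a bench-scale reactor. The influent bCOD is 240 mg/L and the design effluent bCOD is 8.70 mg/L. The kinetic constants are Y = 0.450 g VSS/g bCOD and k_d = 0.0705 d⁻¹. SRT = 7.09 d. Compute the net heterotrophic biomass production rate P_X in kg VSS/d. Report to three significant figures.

P_X ≈ 1.35 kg VSS/d

Y_obs = Y / (1 + k_d θ_c) = 0.450 / (1 + 0.0705 × 7.09) = 0.450 / 1.500 = 0.3000.
Mass of bCOD removed per day: Q(S₀ − S) = 19.4 × 231.3 g/m³ = 4.487 kg/d.
Biomass produced: P_X = Y_obs·Q·ΔS = 0.3000 × 4.487 ≈ 1.346 kg VSS/d.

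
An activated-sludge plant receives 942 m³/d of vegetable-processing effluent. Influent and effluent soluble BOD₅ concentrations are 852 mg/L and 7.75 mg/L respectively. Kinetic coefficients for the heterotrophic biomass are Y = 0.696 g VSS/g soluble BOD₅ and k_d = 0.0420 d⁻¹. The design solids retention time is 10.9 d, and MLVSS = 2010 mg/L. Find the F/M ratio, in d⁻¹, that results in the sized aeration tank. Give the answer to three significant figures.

Steady-state biomass mass balance: V·X·(1 + k_d·θ_c) = Y·Q·(S₀ − S)·θ_c, so V = 0.696 × 942 × (852 − 7.75) × 10.9 / [2010 × (1 + 0.0420 × 10.9)] = 6.03×10^6 / 2930 = 2059 m³.
F/M = applied load / biomass = Q·S₀/(V·X) = 942 × 852 / (2059 × 2010) = 0.1939 d⁻¹.

F/M ≈ 0.194 d⁻¹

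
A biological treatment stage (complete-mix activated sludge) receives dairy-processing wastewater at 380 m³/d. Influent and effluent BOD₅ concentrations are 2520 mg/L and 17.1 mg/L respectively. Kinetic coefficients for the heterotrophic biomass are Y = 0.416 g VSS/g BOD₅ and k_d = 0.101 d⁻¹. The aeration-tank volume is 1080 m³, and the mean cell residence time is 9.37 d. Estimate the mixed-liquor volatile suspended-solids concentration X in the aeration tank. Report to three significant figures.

X ≈ 1760 mg/L

Solving the biomass balance for X: X = Y Q (S₀−S) θ_c / [V (1+k_d θ_c)] = 0.416 × 380 × (2520 − 17.1) × 9.37 / [1080 × (1 + 0.101 × 9.37)] = 1764 mg/L.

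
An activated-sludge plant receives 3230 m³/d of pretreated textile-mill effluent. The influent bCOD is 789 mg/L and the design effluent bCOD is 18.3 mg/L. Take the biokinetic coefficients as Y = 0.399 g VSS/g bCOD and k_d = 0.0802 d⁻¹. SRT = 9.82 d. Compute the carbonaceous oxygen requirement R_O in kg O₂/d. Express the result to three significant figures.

Y_obs = Y / (1 + k_d θ_c) = 0.399 / (1 + 0.0802 × 9.82) = 0.399 / 1.788 = 0.2232.
Q·(S₀ − S) = 3230 × (789 − 18.3) × 10⁻³ = 2489 kg/d removed.
Net sludge production P_X = 0.2232 × 2489 = 555.6 kg VSS/d.
Carbonaceous O₂ demand = substrate oxidised − cell-mass equivalent = 2489 − 1.42 × 555.6 = 1700 kg O₂/d.

R_O ≈ 1700 kg O₂/d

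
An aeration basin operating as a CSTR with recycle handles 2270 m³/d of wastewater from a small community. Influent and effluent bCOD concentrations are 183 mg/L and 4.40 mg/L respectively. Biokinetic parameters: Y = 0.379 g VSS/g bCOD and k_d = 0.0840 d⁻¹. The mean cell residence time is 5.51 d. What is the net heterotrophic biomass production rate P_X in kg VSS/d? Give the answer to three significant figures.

Correct the yield for decay: Y_obs = Y/(1 + k_d θ_c) = 0.379 / (1 + 0.0840 × 5.51) = 0.379 / 1.463 = 0.2591.
Q·(S₀ − S) = 2270 × (183 − 4.40) × 10⁻³ = 405.4 kg/d removed.
So the net sludge growth is P_X = 0.2591 × 405.4 = 105.0 kg VSS/d.

P_X ≈ 105 kg VSS/d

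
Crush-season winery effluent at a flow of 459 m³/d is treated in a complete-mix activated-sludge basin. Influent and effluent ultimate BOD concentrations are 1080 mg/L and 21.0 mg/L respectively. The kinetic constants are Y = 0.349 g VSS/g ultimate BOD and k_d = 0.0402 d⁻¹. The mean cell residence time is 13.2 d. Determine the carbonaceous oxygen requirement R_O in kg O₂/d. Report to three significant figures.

R_O ≈ 329 kg O₂/d

Correct the yield for decay: Y_obs = Y/(1 + k_d θ_c) = 0.349 / (1 + 0.0402 × 13.2) = 0.349 / 1.531 = 0.2280.
Q·(S₀ − S) = 459 × (1080 − 21.0) × 10⁻³ = 486.1 kg/d removed.
Biomass synthesised: P_X = Y_obs × 486.1 = 110.8 kg VSS/d.
R_O = Q·(S₀ − S) − 1.42·P_X = 486.1 − 1.42 × 110.8 = 328.7 kg O₂/d.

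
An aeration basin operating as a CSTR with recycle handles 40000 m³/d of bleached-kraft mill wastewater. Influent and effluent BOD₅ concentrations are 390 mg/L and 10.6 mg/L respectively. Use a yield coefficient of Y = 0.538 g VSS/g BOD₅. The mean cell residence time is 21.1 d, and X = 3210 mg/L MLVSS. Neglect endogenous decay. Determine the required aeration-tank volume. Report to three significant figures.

Biomass mass balance (decay neglected): V·X = Y·Q·(S₀ − S)·θ_c, so V = 0.538 × 40000 × (390 − 10.6) × 21.1 / 3210 = 53668 m³.

V ≈ 53700 m³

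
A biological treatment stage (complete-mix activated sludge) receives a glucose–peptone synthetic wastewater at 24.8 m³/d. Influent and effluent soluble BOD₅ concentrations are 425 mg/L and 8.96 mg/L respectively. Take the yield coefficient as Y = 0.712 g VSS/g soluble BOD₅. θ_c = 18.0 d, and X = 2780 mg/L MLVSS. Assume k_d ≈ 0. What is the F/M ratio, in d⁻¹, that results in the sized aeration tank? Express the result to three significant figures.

F/M ≈ 0.0797 d⁻¹

With k_d = 0 the design equation reduces to V = Y Q (S₀−S) θ_c / X = 0.712 × 24.8 × (425 − 8.96) × 18.0 / 2780 = 47.57 m³.
F/M = applied load / biomass = Q·S₀/(V·X) = 24.8 × 425 / (47.57 × 2780) = 0.07971 d⁻¹.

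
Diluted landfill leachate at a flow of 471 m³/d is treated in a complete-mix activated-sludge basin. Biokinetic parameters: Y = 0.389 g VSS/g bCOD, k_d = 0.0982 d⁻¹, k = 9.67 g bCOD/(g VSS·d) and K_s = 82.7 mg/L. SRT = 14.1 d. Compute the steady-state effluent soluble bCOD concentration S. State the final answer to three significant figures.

Effluent substrate depends only on kinetics and SRT: S = K_s(1 + k_d θ_c) / [θ_c(Yk − k_d) − 1] = 82.7 × (1 + 0.0982 × 14.1) / [14.1 × (0.389 × 9.67 − 0.0982) − 1] = 197.2 / 50.65 = 3.893 mg/L.

S ≈ 3.89 mg/L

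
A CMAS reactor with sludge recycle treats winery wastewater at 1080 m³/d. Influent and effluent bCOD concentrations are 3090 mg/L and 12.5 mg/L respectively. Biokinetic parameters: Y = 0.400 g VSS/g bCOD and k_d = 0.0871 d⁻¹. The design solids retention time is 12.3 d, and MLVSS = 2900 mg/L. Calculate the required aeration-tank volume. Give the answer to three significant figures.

From the SRT design equation V = Y Q (S₀−S) θ_c / [X (1 + k_d θ_c)] = 0.400 × 1080 × (3090 − 12.5) × 12.3 / [2900 × (1 + 0.0871 × 12.3)] = 1.64×10^7 / 6007 = 2722 m³.

V ≈ 2720 m³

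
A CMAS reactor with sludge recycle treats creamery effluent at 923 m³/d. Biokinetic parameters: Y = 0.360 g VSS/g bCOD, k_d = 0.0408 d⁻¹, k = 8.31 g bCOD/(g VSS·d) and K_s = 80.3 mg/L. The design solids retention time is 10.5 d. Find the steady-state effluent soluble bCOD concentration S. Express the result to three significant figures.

S ≈ 3.83 mg/L

For a completely mixed reactor with recycle the Lawrence–McCarty relation gives S = K_s·(1 + k_d·θ_c) / [θ_c·(Y·k − k_d) − 1] = 80.3 × (1 + 0.0408 × 10.5) / [10.5 × (0.360 × 8.31 − 0.0408) − 1] = 114.7 / 29.98 = 3.825 mg/L.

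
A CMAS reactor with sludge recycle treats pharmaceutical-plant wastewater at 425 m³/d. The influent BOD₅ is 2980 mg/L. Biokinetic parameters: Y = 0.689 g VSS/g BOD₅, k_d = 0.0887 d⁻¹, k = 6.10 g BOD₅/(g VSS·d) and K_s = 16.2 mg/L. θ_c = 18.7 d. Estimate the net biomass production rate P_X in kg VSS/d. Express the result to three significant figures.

P_X ≈ 328 kg VSS/d

From the Monod/SRT balance for a CMAS, S = K_s·(1+k_d θ_c)/[θ_c·(Y k − k_d) − 1] = 16.2 × (1 + 0.0887 × 18.7) / [18.7 × (0.689 × 6.10 − 0.0887) − 1] = 43.07 / 75.94 = 0.5672 mg/L.
Y_obs = Y / (1 + k_d θ_c) = 0.689 / (1 + 0.0887 × 18.7) = 0.689 / 2.659 = 0.2592.
ΔS = 2980 − 0.567 = 2979 mg/L, so the substrate removal rate is 425 × 2979/1000 = 1266 kg BOD₅/d.
P_X = Y_obs · Q(S₀ − S) = 0.2592 × 1266 = 328.2 kg VSS/d.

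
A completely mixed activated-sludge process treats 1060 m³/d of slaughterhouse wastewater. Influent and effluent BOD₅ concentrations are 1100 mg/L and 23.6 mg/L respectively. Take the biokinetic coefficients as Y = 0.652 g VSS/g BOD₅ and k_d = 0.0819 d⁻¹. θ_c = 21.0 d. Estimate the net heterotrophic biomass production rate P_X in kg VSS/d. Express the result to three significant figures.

P_X ≈ 274 kg VSS/d

Y_obs = Y / (1 + k_d θ_c) = 0.652 / (1 + 0.0819 × 21.0) = 0.652 / 2.720 = 0.2397.
ΔS = 1100 − 23.6 = 1076 mg/L, so the substrate removal rate is 1060 × 1076/1000 = 1141 kg BOD₅/d.
So the net sludge growth is P_X = 0.2397 × 1141 = 273.5 kg VSS/d.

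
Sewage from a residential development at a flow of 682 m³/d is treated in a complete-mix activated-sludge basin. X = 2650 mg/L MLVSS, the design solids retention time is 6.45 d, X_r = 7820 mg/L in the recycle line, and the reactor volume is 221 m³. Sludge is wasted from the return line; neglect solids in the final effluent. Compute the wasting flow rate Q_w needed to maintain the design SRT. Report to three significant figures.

Wasting from the return line (neglecting effluent solids): Q_w = V·X / (θ_c·X_r) = 221.0 × 2650 / (6.45 × 7820) = 11.61 m³/d.

Q_w ≈ 11.6 m³/d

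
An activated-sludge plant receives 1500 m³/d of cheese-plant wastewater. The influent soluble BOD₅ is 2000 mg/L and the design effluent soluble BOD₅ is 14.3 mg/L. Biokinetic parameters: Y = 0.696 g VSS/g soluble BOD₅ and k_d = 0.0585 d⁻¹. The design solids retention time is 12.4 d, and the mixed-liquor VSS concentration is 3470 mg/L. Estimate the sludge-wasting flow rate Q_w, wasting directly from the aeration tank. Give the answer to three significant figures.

Rearranging the biomass balance for a CMAS with decay, V = Y·Q·ΔS·θ_c / [X·(1+k_d θ_c)] = 0.696 × 1500 × (2000 − 14.3) × 12.4 / [3470 × (1 + 0.0585 × 12.4)] = 2.57×10^7 / 5987 = 4294 m³.
Wasting from the aeration tank: Q_w = V / θ_c = 4294 / 12.4 = 346.3 m³/d.

Q_w ≈ 346 m³/d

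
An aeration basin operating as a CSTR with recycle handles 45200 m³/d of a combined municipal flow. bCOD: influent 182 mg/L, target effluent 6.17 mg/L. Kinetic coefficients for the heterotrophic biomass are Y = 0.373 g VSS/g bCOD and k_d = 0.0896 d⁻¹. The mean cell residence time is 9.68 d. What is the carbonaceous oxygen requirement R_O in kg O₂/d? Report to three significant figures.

R_O ≈ 5690 kg O₂/d

Observed yield with endogenous decay: Y_obs = Y / (1 + k_d·θ_c) = 0.373 / (1 + 0.0896 × 9.68) = 0.373 / 1.867 = 0.1998 g VSS/g bCOD.
Q·(S₀ − S) = 45200 × (182 − 6.17) × 10⁻³ = 7948 kg/d removed.
Biomass synthesised: P_X = Y_obs × 7948 = 1588 kg VSS/d.
R_O = Q·ΔS − 1.42 P_X = 7948 − 2254 = 5693 kg O₂/d.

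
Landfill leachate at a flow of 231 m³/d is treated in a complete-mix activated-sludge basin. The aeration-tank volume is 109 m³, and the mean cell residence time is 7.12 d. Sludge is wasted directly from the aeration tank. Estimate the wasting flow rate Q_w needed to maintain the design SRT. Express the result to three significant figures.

Q_w ≈ 15.3 m³/d

For wasting at MLVSS concentration, Q_w = V/θ_c = 109.0/7.12 = 15.31 m³/d.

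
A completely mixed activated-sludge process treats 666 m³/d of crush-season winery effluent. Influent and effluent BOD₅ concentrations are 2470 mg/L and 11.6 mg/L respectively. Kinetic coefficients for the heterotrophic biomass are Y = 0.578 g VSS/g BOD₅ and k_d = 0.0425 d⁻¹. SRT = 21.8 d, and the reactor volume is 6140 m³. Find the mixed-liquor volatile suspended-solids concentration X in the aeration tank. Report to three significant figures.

Solving the biomass balance for X: X = Y Q (S₀−S) θ_c / [V (1+k_d θ_c)] = 0.578 × 666 × (2470 − 11.6) × 21.8 / [6140 × (1 + 0.0425 × 21.8)] = 1744 mg/L.

X ≈ 1740 mg/L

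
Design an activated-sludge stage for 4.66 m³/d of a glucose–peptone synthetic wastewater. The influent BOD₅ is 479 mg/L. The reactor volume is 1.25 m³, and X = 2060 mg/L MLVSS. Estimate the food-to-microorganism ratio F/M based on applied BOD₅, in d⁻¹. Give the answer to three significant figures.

F/M = applied load / biomass = Q·S₀/(V·X) = 4.66 × 479 / (1.250 × 2060) = 0.8669 d⁻¹.

F/M ≈ 0.867 d⁻¹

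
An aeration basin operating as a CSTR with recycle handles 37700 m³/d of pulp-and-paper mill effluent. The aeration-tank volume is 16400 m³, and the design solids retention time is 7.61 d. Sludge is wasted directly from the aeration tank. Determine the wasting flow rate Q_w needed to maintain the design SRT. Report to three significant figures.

Q_w ≈ 2160 m³/d

Wasting from the aeration tank: Q_w = V / θ_c = 16400 / 7.61 = 2155 m³/d.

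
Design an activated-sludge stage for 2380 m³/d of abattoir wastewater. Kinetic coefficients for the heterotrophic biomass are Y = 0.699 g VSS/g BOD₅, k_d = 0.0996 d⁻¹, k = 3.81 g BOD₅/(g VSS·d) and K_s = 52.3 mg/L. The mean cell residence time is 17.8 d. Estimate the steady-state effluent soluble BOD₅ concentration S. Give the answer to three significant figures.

Effluent substrate depends only on kinetics and SRT: S = K_s(1 + k_d θ_c) / [θ_c(Yk − k_d) − 1] = 52.3 × (1 + 0.0996 × 17.8) / [17.8 × (0.699 × 3.81 − 0.0996) − 1] = 145.0 / 44.63 = 3.249 mg/L.

S ≈ 3.25 mg/L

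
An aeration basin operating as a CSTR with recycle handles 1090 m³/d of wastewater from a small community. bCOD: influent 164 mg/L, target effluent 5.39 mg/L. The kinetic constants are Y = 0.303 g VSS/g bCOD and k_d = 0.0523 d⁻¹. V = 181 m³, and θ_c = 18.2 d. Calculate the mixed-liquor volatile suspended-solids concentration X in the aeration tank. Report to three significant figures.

X ≈ 2700 mg/L

From V·X·(1 + k_d·θ_c) = Y·Q·(S₀ − S)·θ_c: X = 0.303 × 1090 × (164 − 5.39) × 18.2 / [181 × (1 + 0.0523 × 18.2)] = 2699 mg/L.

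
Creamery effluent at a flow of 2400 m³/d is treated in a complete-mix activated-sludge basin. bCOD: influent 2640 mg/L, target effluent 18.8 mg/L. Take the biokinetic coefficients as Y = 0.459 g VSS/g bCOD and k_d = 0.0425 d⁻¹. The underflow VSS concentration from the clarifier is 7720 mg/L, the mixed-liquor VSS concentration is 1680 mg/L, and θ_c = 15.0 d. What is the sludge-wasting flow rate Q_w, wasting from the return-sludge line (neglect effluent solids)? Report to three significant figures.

Steady-state biomass mass balance: V·X·(1 + k_d·θ_c) = Y·Q·(S₀ − S)·θ_c, so V = 0.459 × 2400 × (2640 − 18.8) × 15.0 / [1680 × (1 + 0.0425 × 15.0)] = 4.33×10^7 / 2751 = 15744 m³.
Q_w = (V·X)/(θ_c X_r) = 15744 × 1680 / (15.0 × 7720) = 228.4 m³/d.

Q_w ≈ 228 m³/d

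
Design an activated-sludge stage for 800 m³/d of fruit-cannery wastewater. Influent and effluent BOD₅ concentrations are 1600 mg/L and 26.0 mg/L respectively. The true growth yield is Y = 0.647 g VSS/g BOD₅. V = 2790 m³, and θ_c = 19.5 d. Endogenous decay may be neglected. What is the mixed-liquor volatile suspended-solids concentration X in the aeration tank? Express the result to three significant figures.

From V·X = Y·Q·(S₀ − S)·θ_c (decay neglected): X = 0.647 × 800 × (1600 − 26.0) × 19.5 / 2790 = 5694 mg/L.

X ≈ 5690 mg/L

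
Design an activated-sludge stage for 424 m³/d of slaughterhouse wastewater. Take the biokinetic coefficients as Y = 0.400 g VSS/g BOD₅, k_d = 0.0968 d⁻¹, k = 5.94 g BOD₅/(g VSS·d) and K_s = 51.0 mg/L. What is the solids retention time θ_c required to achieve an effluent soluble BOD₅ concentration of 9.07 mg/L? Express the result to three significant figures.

Specific growth rate at S = 9.07 mg/L: μ = YkS/(K_s+S) = 0.400·5.94·9.07/(51.0+9.07) = 0.3588 d⁻¹.
1/θ_c = 0.3588 − 0.0968 = 0.2620 d⁻¹, so θ_c = 3.817 d.

θ_c ≈ 3.82 d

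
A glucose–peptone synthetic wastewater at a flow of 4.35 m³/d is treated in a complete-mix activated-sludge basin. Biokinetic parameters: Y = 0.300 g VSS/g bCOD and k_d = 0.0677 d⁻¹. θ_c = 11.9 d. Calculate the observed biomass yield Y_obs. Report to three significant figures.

Y_obs ≈ 0.166 g VSS/g bCOD

Y_obs = Y / (1 + k_d θ_c) = 0.300 / (1 + 0.0677 × 11.9) = 0.300 / 1.806 = 0.1661.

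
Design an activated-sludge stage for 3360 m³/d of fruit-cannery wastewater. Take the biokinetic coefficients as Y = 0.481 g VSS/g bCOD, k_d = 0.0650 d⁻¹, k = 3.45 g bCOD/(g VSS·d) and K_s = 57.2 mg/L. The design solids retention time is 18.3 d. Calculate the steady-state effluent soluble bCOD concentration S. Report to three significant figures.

For a completely mixed reactor with recycle the Lawrence–McCarty relation gives S = K_s·(1 + k_d·θ_c) / [θ_c·(Y·k − k_d) − 1] = 57.2 × (1 + 0.0650 × 18.3) / [18.3 × (0.481 × 3.45 − 0.0650) − 1] = 125.2 / 28.18 = 4.445 mg/L.

S ≈ 4.44 mg/L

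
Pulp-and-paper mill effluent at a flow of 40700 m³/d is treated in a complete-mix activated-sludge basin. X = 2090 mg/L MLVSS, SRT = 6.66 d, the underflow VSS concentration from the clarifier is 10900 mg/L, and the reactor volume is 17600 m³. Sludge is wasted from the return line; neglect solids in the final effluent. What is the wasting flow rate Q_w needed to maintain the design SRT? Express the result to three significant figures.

Wasting from the return line (neglecting effluent solids): Q_w = V·X / (θ_c·X_r) = 17600 × 2090 / (6.66 × 10900) = 506.7 m³/d.

Q_w ≈ 507 m³/d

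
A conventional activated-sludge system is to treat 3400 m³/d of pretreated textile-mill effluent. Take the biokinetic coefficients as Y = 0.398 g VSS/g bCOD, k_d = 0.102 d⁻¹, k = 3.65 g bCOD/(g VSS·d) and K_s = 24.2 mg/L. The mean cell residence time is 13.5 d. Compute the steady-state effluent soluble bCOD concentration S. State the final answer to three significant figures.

For a completely mixed reactor with recycle the Lawrence–McCarty relation gives S = K_s·(1 + k_d·θ_c) / [θ_c·(Y·k − k_d) − 1] = 24.2 × (1 + 0.102 × 13.5) / [13.5 × (0.398 × 3.65 − 0.102) − 1] = 57.52 / 17.23 = 3.338 mg/L.

S ≈ 3.34 mg/L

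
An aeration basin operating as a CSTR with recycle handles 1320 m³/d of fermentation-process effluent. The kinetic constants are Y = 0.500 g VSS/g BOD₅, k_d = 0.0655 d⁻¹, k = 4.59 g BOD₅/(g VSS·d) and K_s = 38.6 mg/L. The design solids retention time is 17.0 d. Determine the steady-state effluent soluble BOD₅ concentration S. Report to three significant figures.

From the Monod/SRT balance for a CMAS, S = K_s·(1+k_d θ_c)/[θ_c·(Y k − k_d) − 1] = 38.6 × (1 + 0.0655 × 17.0) / [17.0 × (0.500 × 4.59 − 0.0655) − 1] = 81.58 / 36.90 = 2.211 mg/L.

S ≈ 2.21 mg/L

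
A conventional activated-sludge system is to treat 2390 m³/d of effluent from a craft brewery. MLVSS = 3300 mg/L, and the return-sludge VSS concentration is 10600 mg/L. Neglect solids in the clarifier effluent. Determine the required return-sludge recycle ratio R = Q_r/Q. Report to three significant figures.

R ≈ 0.452

Mass balance around the secondary clarifier (neglecting effluent solids): R = X / (X_r − X) = 3300 / (10600 − 3300) = 0.4521.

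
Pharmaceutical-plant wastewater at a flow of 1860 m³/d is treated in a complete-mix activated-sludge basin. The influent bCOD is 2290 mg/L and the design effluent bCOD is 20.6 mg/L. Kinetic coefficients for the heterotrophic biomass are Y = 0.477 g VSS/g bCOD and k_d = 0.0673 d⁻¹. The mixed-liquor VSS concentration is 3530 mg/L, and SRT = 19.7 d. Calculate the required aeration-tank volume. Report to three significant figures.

Steady-state biomass mass balance: V·X·(1 + k_d·θ_c) = Y·Q·(S₀ − S)·θ_c, so V = 0.477 × 1860 × (2290 − 20.6) × 19.7 / [3530 × (1 + 0.0673 × 19.7)] = 3.97×10^7 / 8210 = 4831 m³.

V ≈ 4830 m³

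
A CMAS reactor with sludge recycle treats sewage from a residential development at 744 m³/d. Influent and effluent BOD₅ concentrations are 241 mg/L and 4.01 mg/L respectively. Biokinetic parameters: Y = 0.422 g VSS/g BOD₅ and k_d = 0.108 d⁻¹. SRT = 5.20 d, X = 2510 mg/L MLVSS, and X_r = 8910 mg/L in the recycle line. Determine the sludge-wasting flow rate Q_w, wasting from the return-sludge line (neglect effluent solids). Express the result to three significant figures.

From the SRT design equation V = Y Q (S₀−S) θ_c / [X (1 + k_d θ_c)] = 0.422 × 744 × (241 − 4.01) × 5.20 / [2510 × (1 + 0.108 × 5.20)] = 3.87×10^5 / 3920 = 98.71 m³.
θ_c = V·X/(Q_w·X_r) when wasting from the recycle, so Q_w = V·X/(θ_c·X_r) = 98.71 × 2510 / (5.20 × 8910) = 5.348 m³/d.

Q_w ≈ 5.35 m³/d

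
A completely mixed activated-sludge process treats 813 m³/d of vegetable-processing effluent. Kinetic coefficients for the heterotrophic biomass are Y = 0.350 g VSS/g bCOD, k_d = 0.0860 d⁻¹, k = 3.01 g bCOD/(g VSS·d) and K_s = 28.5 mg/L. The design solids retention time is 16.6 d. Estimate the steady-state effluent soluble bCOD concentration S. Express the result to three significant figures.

S ≈ 4.59 mg/L

For a completely mixed reactor with recycle the Lawrence–McCarty relation gives S = K_s·(1 + k_d·θ_c) / [θ_c·(Y·k − k_d) − 1] = 28.5 × (1 + 0.0860 × 16.6) / [16.6 × (0.350 × 3.01 − 0.0860) − 1] = 69.19 / 15.06 = 4.594 mg/L.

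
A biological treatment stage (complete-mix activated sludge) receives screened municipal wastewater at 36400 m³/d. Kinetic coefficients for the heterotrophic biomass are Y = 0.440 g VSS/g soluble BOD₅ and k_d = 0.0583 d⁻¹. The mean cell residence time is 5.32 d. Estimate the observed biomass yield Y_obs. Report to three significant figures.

Y_obs ≈ 0.336 g VSS/g soluble BOD₅

Correct the yield for decay: Y_obs = Y/(1 + k_d θ_c) = 0.440 / (1 + 0.0583 × 5.32) = 0.440 / 1.310 = 0.3358.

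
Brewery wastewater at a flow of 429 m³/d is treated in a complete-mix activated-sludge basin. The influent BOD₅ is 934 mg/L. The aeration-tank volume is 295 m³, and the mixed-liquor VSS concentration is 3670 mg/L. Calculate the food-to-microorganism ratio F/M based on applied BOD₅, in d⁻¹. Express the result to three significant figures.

F/M = applied load / biomass = Q·S₀/(V·X) = 429 × 934 / (295.0 × 3670) = 0.3701 d⁻¹.

F/M ≈ 0.370 d⁻¹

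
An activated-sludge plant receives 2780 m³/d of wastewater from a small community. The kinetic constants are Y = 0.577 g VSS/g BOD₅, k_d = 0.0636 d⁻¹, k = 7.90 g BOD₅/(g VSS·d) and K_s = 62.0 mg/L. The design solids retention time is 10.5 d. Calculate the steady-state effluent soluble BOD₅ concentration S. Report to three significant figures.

For a completely mixed reactor with recycle the Lawrence–McCarty relation gives S = K_s·(1 + k_d·θ_c) / [θ_c·(Y·k − k_d) − 1] = 62.0 × (1 + 0.0636 × 10.5) / [10.5 × (0.577 × 7.90 − 0.0636) − 1] = 103.4 / 46.19 = 2.238 mg/L.

S ≈ 2.24 mg/L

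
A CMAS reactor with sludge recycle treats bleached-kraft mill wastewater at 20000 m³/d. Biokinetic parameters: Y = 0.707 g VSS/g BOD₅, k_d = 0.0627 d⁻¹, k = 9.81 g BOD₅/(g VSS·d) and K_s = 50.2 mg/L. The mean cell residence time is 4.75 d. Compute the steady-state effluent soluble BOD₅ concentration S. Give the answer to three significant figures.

For a completely mixed reactor with recycle the Lawrence–McCarty relation gives S = K_s·(1 + k_d·θ_c) / [θ_c·(Y·k − k_d) − 1] = 50.2 × (1 + 0.0627 × 4.75) / [4.75 × (0.707 × 9.81 − 0.0627) − 1] = 65.15 / 31.65 = 2.059 mg/L.

S ≈ 2.06 mg/L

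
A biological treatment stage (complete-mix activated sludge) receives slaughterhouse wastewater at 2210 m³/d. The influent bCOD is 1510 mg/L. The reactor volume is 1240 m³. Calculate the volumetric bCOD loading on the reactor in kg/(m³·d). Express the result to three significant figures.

L_v = Q S₀ / V = 2210 × 1510 × 10⁻³ / 1240 = 2.691 kg/(m³·d).

L_v ≈ 2.69 kg bCOD/(m³·d)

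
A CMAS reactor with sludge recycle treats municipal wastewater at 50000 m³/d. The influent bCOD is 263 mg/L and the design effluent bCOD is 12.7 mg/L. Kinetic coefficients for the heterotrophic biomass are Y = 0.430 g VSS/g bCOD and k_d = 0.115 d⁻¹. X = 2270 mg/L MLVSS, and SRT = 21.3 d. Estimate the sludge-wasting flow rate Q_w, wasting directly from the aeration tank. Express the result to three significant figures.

Rearranging the biomass balance for a CMAS with decay, V = Y·Q·ΔS·θ_c / [X·(1+k_d θ_c)] = 0.430 × 50000 × (263 − 12.7) × 21.3 / [2270 × (1 + 0.115 × 21.3)] = 1.15×10^8 / 7830 = 14639 m³.
For wasting at MLVSS concentration, Q_w = V/θ_c = 14639/21.3 = 687.3 m³/d.

Q_w ≈ 687 m³/d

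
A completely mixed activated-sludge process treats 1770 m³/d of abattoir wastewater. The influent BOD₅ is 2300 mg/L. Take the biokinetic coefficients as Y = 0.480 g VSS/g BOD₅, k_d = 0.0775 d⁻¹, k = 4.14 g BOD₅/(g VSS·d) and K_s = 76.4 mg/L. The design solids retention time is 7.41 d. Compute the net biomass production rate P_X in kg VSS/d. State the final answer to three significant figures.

P_X ≈ 1240 kg VSS/d

For a completely mixed reactor with recycle the Lawrence–McCarty relation gives S = K_s·(1 + k_d·θ_c) / [θ_c·(Y·k − k_d) − 1] = 76.4 × (1 + 0.0775 × 7.41) / [7.41 × (0.480 × 4.14 − 0.0775) − 1] = 120.3 / 13.15 = 9.146 mg/L.
Correct the yield for decay: Y_obs = Y/(1 + k_d θ_c) = 0.480 / (1 + 0.0775 × 7.41) = 0.480 / 1.574 = 0.3049.
Mass of BOD₅ removed per day: Q(S₀ − S) = 1770 × 2291 g/m³ = 4055 kg/d.
Net biomass production P_X = Y_obs × Q·(S₀ − S) = 0.3049 × 4055 = 1236 kg VSS/d.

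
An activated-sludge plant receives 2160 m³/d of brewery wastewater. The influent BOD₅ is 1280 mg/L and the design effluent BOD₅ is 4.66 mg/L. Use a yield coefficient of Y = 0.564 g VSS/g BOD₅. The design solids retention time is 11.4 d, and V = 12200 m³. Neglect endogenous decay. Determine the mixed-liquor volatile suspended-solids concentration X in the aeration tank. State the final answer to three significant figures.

X = Y·Q·ΔS·θ_c / V = 0.564 × 2160 × (1280 − 4.66) × 11.4 / 12200 = 1452 mg/L.

X ≈ 1450 mg/L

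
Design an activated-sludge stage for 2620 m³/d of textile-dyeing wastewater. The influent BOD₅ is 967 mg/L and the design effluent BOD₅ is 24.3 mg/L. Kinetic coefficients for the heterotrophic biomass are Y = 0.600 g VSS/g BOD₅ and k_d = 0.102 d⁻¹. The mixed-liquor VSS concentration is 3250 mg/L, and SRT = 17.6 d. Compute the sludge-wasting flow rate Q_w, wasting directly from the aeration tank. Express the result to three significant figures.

Q_w ≈ 163 m³/d

From the SRT design equation V = Y Q (S₀−S) θ_c / [X (1 + k_d θ_c)] = 0.600 × 2620 × (967 − 24.3) × 17.6 / [3250 × (1 + 0.102 × 17.6)] = 2.61×10^7 / 9084 = 2871 m³.
Wasting from the aeration tank: Q_w = V / θ_c = 2871 / 17.6 = 163.1 m³/d.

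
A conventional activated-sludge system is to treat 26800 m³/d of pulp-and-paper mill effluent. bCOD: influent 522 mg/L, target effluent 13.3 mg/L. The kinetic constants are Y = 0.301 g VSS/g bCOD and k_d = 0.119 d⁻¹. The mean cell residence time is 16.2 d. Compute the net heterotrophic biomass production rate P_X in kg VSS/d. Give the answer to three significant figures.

P_X ≈ 1400 kg VSS/d

Y_obs = Y / (1 + k_d θ_c) = 0.301 / (1 + 0.119 × 16.2) = 0.301 / 2.928 = 0.1028.
Substrate removed = Q·(S₀ − S) = 26800 m³/d × (522 − 13.3) g/m³ = 1.36×10^7 g/d = 13633 kg/d.
So the net sludge growth is P_X = 0.1028 × 13633 = 1402 kg VSS/d.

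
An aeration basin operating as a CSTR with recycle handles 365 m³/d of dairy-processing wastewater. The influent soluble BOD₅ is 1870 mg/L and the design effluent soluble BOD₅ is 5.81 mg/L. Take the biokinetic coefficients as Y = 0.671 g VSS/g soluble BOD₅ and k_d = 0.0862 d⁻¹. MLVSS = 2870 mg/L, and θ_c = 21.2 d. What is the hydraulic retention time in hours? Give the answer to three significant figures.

From the SRT design equation V = Y Q (S₀−S) θ_c / [X (1 + k_d θ_c)] = 0.671 × 365 × (1870 − 5.81) × 21.2 / [2870 × (1 + 0.0862 × 21.2)] = 9.68×10^6 / 8115 = 1193 m³.
τ = V/Q = 1193/365 = 3.268 d, or 78.43 h.

τ ≈ 78.4 h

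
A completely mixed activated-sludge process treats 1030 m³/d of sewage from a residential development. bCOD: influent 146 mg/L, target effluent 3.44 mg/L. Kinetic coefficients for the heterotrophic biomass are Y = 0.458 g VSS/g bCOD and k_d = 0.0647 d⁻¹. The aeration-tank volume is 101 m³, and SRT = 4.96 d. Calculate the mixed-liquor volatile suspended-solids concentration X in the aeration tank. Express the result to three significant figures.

X ≈ 2500 mg/L

X = Y·Q·ΔS·θ_c / [V·(1 + k_d θ_c)] = 0.458 × 1030 × (146 − 3.44) × 4.96 / [101 × (1 + 0.0647 × 4.96)] = 2500 mg/L.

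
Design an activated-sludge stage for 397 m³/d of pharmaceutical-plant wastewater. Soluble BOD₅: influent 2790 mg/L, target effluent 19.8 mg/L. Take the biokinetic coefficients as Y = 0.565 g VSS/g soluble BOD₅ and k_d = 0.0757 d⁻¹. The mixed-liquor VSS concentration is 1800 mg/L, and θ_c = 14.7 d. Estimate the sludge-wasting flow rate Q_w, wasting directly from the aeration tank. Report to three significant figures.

Q_w ≈ 163 m³/d

Steady-state biomass mass balance: V·X·(1 + k_d·θ_c) = Y·Q·(S₀ − S)·θ_c, so V = 0.565 × 397 × (2790 − 19.8) × 14.7 / [1800 × (1 + 0.0757 × 14.7)] = 9.13×10^6 / 3803 = 2402 m³.
For wasting at MLVSS concentration, Q_w = V/θ_c = 2402/14.7 = 163.4 m³/d.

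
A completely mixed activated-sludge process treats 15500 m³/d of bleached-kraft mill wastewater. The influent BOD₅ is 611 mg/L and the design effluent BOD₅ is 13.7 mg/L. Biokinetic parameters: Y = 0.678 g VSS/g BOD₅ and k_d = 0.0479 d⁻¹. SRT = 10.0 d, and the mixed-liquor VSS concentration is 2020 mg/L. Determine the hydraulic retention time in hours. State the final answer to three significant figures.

From the SRT design equation V = Y Q (S₀−S) θ_c / [X (1 + k_d θ_c)] = 0.678 × 15500 × (611 − 13.7) × 10.0 / [2020 × (1 + 0.0479 × 10.0)] = 6.28×10^7 / 2988 = 21010 m³.
Hydraulic retention time τ = V/Q = 21010 / 15500 = 1.356 d = 32.53 h.

τ ≈ 32.5 h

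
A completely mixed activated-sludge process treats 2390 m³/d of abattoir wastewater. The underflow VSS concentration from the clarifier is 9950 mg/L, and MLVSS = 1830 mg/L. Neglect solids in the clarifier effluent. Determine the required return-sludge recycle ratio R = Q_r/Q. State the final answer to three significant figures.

R = Q_r/Q = X/(X_r − X) = 1830 / (9950 − 1830) = 0.2254.

R ≈ 0.225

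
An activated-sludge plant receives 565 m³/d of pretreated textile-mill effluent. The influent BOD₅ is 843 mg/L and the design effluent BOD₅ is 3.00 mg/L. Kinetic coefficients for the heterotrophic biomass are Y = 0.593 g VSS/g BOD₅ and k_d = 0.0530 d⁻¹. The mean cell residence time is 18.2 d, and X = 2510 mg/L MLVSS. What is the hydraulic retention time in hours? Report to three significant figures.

Steady-state biomass mass balance: V·X·(1 + k_d·θ_c) = Y·Q·(S₀ − S)·θ_c, so V = 0.593 × 565 × (843 − 3.00) × 18.2 / [2510 × (1 + 0.0530 × 18.2)] = 5.12×10^6 / 4931 = 1039 m³.
Hydraulic retention time τ = V/Q = 1039 / 565 = 1.838 d = 44.12 h.

τ ≈ 44.1 h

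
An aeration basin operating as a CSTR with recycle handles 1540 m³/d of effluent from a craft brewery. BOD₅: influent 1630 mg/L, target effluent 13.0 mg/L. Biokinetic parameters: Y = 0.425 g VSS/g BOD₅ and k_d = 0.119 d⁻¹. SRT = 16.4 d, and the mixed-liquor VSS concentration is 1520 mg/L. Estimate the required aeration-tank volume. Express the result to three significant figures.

From the SRT design equation V = Y Q (S₀−S) θ_c / [X (1 + k_d θ_c)] = 0.425 × 1540 × (1630 − 13.0) × 16.4 / [1520 × (1 + 0.119 × 16.4)] = 1.74×10^7 / 4486 = 3869 m³.

V ≈ 3870 m³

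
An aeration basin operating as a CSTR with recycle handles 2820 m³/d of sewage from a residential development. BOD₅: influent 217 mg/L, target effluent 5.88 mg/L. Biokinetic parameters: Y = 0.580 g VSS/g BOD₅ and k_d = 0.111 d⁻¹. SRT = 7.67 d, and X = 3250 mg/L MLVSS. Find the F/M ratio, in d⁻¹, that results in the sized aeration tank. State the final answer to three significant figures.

F/M ≈ 0.428 d⁻¹

From the SRT design equation V = Y Q (S₀−S) θ_c / [X (1 + k_d θ_c)] = 0.580 × 2820 × (217 − 5.88) × 7.67 / [3250 × (1 + 0.111 × 7.67)] = 2.65×10^6 / 6017 = 440.2 m³.
F/M = applied load / biomass = Q·S₀/(V·X) = 2820 × 217 / (440.2 × 3250) = 0.4278 d⁻¹.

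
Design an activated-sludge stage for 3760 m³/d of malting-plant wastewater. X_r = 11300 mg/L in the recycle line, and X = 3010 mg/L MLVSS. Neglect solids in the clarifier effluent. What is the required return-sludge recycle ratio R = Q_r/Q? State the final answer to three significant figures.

R ≈ 0.363

R = Q_r/Q = X/(X_r − X) = 3010 / (11300 − 3010) = 0.3631.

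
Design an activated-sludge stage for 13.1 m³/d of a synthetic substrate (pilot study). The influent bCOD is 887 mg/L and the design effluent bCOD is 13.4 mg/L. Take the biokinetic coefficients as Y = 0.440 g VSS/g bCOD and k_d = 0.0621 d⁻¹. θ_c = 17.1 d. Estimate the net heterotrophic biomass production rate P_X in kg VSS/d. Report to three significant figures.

Y_obs = Y / (1 + k_d θ_c) = 0.440 / (1 + 0.0621 × 17.1) = 0.440 / 2.062 = 0.2134.
Mass of bCOD removed per day: Q(S₀ − S) = 13.1 × 873.6 g/m³ = 11.44 kg/d.
P_X = Y_obs · Q(S₀ − S) = 0.2134 × 11.44 = 2.442 kg VSS/d.

P_X ≈ 2.44 kg VSS/d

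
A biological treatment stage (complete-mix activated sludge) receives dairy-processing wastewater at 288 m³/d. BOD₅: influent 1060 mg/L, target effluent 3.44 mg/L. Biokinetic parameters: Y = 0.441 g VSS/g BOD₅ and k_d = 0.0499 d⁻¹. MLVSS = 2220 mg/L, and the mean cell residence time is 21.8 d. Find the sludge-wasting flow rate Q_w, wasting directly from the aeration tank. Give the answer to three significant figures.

Q_w ≈ 29.0 m³/d

Rearranging the biomass balance for a CMAS with decay, V = Y·Q·ΔS·θ_c / [X·(1+k_d θ_c)] = 0.441 × 288 × (1060 − 3.44) × 21.8 / [2220 × (1 + 0.0499 × 21.8)] = 2.93×10^6 / 4635 = 631.2 m³.
Wasting from the aeration tank: Q_w = V / θ_c = 631.2 / 21.8 = 28.95 m³/d.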